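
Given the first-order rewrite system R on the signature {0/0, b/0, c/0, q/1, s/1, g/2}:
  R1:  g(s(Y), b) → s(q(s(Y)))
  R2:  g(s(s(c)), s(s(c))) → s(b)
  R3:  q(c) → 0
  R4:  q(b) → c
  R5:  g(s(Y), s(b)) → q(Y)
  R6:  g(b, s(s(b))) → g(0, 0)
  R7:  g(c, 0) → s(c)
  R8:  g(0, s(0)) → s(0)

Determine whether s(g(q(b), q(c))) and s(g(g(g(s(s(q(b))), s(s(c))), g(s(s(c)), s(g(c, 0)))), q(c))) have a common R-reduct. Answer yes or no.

yes — NF(t₁) = s(s(c)), NF(t₂) = s(s(c))

Reduce t₁ = s(g(q(b), q(c))):
1. s(g(q(b), q(c)))  →  s(g(c, q(c)))   [R4 at 1.1]
2. s(g(c, q(c)))  →  s(g(c, 0))   [R3 at 1.2]
3. s(g(c, 0))  →  s(s(c))   [R7 at 1]

Reduce t₂ = s(g(g(g(s(s(q(b))), s(s(c))), g(s(s(c)), s(g(c, 0)))), q(c))):
1. s(g(g(g(s(s(q(b))), s(s(c))), g(s(s(c)), s(g(c, 0)))), q(c)))  →  s(g(g(g(s(s(c)), s(s(c))), g(s(s(c)), s(g(c, 0)))), q(c)))   [R4 at 1.1.1.1.1.1]
2. s(g(g(g(s(s(c)), s(s(c))), g(s(s(c)), s(g(c, 0)))), q(c)))  →  s(g(g(s(b), g(s(s(c)), s(g(c, 0)))), q(c)))   [R2 at 1.1.1]
3. s(g(g(s(b), g(s(s(c)), s(g(c, 0)))), q(c)))  →  s(g(g(s(b), g(s(s(c)), s(s(c)))), q(c)))   [R7 at 1.1.2.2.1]
4. s(g(g(s(b), g(s(s(c)), s(s(c)))), q(c)))  →  s(g(g(s(b), s(b)), q(c)))   [R2 at 1.1.2]
5. s(g(g(s(b), s(b)), q(c)))  →  s(g(q(b), q(c)))   [R5 at 1.1]
6. s(g(q(b), q(c)))  →  s(g(c, q(c)))   [R4 at 1.1]
7. s(g(c, q(c)))  →  s(g(c, 0))   [R3 at 1.2]
8. s(g(c, 0))  →  s(s(c))   [R7 at 1]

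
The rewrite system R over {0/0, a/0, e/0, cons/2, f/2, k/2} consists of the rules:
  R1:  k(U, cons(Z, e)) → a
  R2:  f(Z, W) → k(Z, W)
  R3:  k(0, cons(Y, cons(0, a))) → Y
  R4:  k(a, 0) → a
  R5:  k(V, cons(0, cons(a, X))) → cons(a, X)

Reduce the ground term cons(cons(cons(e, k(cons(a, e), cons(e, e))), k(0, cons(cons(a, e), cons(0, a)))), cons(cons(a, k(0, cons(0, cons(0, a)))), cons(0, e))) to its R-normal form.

1. cons(cons(cons(e, k(cons(a, e), cons(e, e))), k(0, cons(cons(a, e), cons(0, a)))), cons(cons(a, k(0, cons(0, cons(0, a)))), cons(0, e)))  →  cons(cons(cons(e, a), k(0, cons(cons(a, e), cons(0, a)))), cons(cons(a, k(0, cons(0, cons(0, a)))), cons(0, e)))   [R1 at 1.1.2]
2. cons(cons(cons(e, a), k(0, cons(cons(a, e), cons(0, a)))), cons(cons(a, k(0, cons(0, cons(0, a)))), cons(0, e)))  →  cons(cons(cons(e, a), cons(a, e)), cons(cons(a, k(0, cons(0, cons(0, a)))), cons(0, e)))   [R3 at 1.2]
3. cons(cons(cons(e, a), cons(a, e)), cons(cons(a, k(0, cons(0, cons(0, a)))), cons(0, e)))  →  cons(cons(cons(e, a), cons(a, e)), cons(cons(a, 0), cons(0, e)))   [R3 at 2.1.2]

cons(cons(cons(e, a), cons(a, e)), cons(cons(a, 0), cons(0, e)))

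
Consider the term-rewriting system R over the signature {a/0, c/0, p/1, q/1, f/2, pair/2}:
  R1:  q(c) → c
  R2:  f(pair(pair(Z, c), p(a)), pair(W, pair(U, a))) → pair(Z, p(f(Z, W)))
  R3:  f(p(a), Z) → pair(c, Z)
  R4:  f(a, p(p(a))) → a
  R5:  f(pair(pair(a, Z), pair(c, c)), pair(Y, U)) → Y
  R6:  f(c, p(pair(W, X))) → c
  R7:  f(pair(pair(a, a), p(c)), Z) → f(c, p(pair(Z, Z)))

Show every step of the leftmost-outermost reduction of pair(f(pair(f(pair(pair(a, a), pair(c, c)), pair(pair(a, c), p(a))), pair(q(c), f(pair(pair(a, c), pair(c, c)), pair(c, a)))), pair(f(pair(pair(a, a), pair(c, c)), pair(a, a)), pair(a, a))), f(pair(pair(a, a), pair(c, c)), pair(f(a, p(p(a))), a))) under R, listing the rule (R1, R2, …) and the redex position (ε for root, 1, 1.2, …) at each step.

1. pair(f(pair(f(pair(pair(a, a), pair(c, c)), pair(pair(a, c), p(a))), pair(q(c), f(pair(pair(a, c), pair(c, c)), pair(c, a)))), pair(f(pair(pair(a, a), pair(c, c)), pair(a, a)), pair(a, a))), f(pair(pair(a, a), pair(c, c)), pair(f(a, p(p(a))), a)))  →  pair(f(pair(pair(a, c), pair(q(c), f(pair(pair(a, c), pair(c, c)), pair(c, a)))), pair(f(pair(pair(a, a), pair(c, c)), pair(a, a)), pair(a, a))), f(pair(pair(a, a), pair(c, c)), pair(f(a, p(p(a))), a)))   [R5 at 1.1.1]
2. pair(f(pair(pair(a, c), pair(q(c), f(pair(pair(a, c), pair(c, c)), pair(c, a)))), pair(f(pair(pair(a, a), pair(c, c)), pair(a, a)), pair(a, a))), f(pair(pair(a, a), pair(c, c)), pair(f(a, p(p(a))), a)))  →  pair(f(pair(pair(a, c), pair(c, f(pair(pair(a, c), pair(c, c)), pair(c, a)))), pair(f(pair(pair(a, a), pair(c, c)), pair(a, a)), pair(a, a))), f(pair(pair(a, a), pair(c, c)), pair(f(a, p(p(a))), a)))   [R1 at 1.1.2.1]
3. pair(f(pair(pair(a, c), pair(c, f(pair(pair(a, c), pair(c, c)), pair(c, a)))), pair(f(pair(pair(a, a), pair(c, c)), pair(a, a)), pair(a, a))), f(pair(pair(a, a), pair(c, c)), pair(f(a, p(p(a))), a)))  →  pair(f(pair(pair(a, c), pair(c, c)), pair(f(pair(pair(a, a), pair(c, c)), pair(a, a)), pair(a, a))), f(pair(pair(a, a), pair(c, c)), pair(f(a, p(p(a))), a)))   [R5 at 1.1.2.2]
4. pair(f(pair(pair(a, c), pair(c, c)), pair(f(pair(pair(a, a), pair(c, c)), pair(a, a)), pair(a, a))), f(pair(pair(a, a), pair(c, c)), pair(f(a, p(p(a))), a)))  →  pair(f(pair(pair(a, a), pair(c, c)), pair(a, a)), f(pair(pair(a, a), pair(c, c)), pair(f(a, p(p(a))), a)))   [R5 at 1]
5. pair(f(pair(pair(a, a), pair(c, c)), pair(a, a)), f(pair(pair(a, a), pair(c, c)), pair(f(a, p(p(a))), a)))  →  pair(a, f(pair(pair(a, a), pair(c, c)), pair(f(a, p(p(a))), a)))   [R5 at 1]
6. pair(a, f(pair(pair(a, a), pair(c, c)), pair(f(a, p(p(a))), a)))  →  pair(a, f(a, p(p(a))))   [R5 at 2]
7. pair(a, f(a, p(p(a))))  →  pair(a, a)   [R4 at 2]

pair(a, a)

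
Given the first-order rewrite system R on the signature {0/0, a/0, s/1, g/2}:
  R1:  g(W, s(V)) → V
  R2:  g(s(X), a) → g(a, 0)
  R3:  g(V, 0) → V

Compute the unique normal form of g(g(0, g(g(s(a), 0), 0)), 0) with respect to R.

1. g(g(0, g(g(s(a), 0), 0)), 0)  →  g(0, g(g(s(a), 0), 0))   [R3 at ε]
2. g(0, g(g(s(a), 0), 0))  →  g(0, g(s(a), 0))   [R3 at 2]
3. g(0, g(s(a), 0))  →  g(0, s(a))   [R3 at 2]
4. g(0, s(a))  →  a   [R1 at ε]

a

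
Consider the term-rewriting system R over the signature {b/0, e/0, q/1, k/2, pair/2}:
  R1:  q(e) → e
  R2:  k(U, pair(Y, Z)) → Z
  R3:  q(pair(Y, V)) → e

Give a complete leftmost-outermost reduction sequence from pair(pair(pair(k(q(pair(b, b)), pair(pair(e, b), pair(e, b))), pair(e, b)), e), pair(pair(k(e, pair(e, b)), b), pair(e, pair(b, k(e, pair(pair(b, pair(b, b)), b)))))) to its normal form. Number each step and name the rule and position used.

pair(pair(pair(pair(e, b), pair(e, b)), e), pair(pair(b, b), pair(e, pair(b, b))))

1. pair(pair(pair(k(q(pair(b, b)), pair(pair(e, b), pair(e, b))), pair(e, b)), e), pair(pair(k(e, pair(e, b)), b), pair(e, pair(b, k(e, pair(pair(b, pair(b, b)), b))))))  →  pair(pair(pair(pair(e, b), pair(e, b)), e), pair(pair(k(e, pair(e, b)), b), pair(e, pair(b, k(e, pair(pair(b, pair(b, b)), b))))))   [R2 at 1.1.1]
2. pair(pair(pair(pair(e, b), pair(e, b)), e), pair(pair(k(e, pair(e, b)), b), pair(e, pair(b, k(e, pair(pair(b, pair(b, b)), b))))))  →  pair(pair(pair(pair(e, b), pair(e, b)), e), pair(pair(b, b), pair(e, pair(b, k(e, pair(pair(b, pair(b, b)), b))))))   [R2 at 2.1.1]
3. pair(pair(pair(pair(e, b), pair(e, b)), e), pair(pair(b, b), pair(e, pair(b, k(e, pair(pair(b, pair(b, b)), b))))))  →  pair(pair(pair(pair(e, b), pair(e, b)), e), pair(pair(b, b), pair(e, pair(b, b))))   [R2 at 2.2.2.2]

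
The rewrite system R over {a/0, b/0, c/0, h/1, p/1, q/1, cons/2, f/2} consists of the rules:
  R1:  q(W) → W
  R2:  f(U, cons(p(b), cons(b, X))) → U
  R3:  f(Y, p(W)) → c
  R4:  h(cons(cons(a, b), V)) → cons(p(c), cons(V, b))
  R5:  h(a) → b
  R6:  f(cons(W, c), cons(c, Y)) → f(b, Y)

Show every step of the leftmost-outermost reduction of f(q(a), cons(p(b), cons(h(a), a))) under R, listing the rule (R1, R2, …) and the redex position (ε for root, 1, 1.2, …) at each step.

a

1. f(q(a), cons(p(b), cons(h(a), a)))  →  f(a, cons(p(b), cons(h(a), a)))   [R1 at 1]
2. f(a, cons(p(b), cons(h(a), a)))  →  f(a, cons(p(b), cons(b, a)))   [R5 at 2.2.1]
3. f(a, cons(p(b), cons(b, a)))  →  a   [R2 at ε]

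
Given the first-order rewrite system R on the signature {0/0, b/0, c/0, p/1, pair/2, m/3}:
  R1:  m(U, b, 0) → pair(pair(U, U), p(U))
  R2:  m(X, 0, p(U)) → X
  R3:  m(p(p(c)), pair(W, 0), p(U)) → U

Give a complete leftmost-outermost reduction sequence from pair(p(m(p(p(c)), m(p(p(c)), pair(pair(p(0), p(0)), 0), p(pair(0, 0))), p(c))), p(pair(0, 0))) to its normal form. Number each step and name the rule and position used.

pair(p(c), p(pair(0, 0)))

1. pair(p(m(p(p(c)), m(p(p(c)), pair(pair(p(0), p(0)), 0), p(pair(0, 0))), p(c))), p(pair(0, 0)))  →  pair(p(m(p(p(c)), pair(0, 0), p(c))), p(pair(0, 0)))   [R3 at 1.1.2]
2. pair(p(m(p(p(c)), pair(0, 0), p(c))), p(pair(0, 0)))  →  pair(p(c), p(pair(0, 0)))   [R3 at 1.1]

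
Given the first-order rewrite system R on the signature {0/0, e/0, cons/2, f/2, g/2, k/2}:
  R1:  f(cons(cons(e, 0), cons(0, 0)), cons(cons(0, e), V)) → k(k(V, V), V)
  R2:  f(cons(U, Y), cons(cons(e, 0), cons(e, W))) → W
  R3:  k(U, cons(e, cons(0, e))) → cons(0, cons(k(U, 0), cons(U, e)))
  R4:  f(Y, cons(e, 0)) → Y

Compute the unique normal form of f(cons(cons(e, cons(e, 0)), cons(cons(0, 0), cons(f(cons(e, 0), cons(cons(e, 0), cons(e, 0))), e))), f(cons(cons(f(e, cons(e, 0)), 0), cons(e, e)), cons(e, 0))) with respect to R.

e

1. f(cons(cons(e, cons(e, 0)), cons(cons(0, 0), cons(f(cons(e, 0), cons(cons(e, 0), cons(e, 0))), e))), f(cons(cons(f(e, cons(e, 0)), 0), cons(e, e)), cons(e, 0)))  →  f(cons(cons(e, cons(e, 0)), cons(cons(0, 0), cons(0, e))), f(cons(cons(f(e, cons(e, 0)), 0), cons(e, e)), cons(e, 0)))   [R2 at 1.2.2.1]
2. f(cons(cons(e, cons(e, 0)), cons(cons(0, 0), cons(0, e))), f(cons(cons(f(e, cons(e, 0)), 0), cons(e, e)), cons(e, 0)))  →  f(cons(cons(e, cons(e, 0)), cons(cons(0, 0), cons(0, e))), cons(cons(f(e, cons(e, 0)), 0), cons(e, e)))   [R4 at 2]
3. f(cons(cons(e, cons(e, 0)), cons(cons(0, 0), cons(0, e))), cons(cons(f(e, cons(e, 0)), 0), cons(e, e)))  →  f(cons(cons(e, cons(e, 0)), cons(cons(0, 0), cons(0, e))), cons(cons(e, 0), cons(e, e)))   [R4 at 2.1.1]
4. f(cons(cons(e, cons(e, 0)), cons(cons(0, 0), cons(0, e))), cons(cons(e, 0), cons(e, e)))  →  e   [R2 at ε]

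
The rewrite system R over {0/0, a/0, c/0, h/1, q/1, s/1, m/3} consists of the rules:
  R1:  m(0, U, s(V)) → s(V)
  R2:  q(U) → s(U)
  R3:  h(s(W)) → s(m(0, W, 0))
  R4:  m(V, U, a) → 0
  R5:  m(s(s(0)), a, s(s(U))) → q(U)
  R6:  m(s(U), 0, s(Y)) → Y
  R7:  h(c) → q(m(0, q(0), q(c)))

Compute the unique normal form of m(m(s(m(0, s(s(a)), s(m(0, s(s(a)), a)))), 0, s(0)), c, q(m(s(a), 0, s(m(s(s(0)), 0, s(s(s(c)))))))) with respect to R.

1. m(m(s(m(0, s(s(a)), s(m(0, s(s(a)), a)))), 0, s(0)), c, q(m(s(a), 0, s(m(s(s(0)), 0, s(s(s(c))))))))  →  m(0, c, q(m(s(a), 0, s(m(s(s(0)), 0, s(s(s(c))))))))   [R6 at 1]
2. m(0, c, q(m(s(a), 0, s(m(s(s(0)), 0, s(s(s(c))))))))  →  m(0, c, s(m(s(a), 0, s(m(s(s(0)), 0, s(s(s(c))))))))   [R2 at 3]
3. m(0, c, s(m(s(a), 0, s(m(s(s(0)), 0, s(s(s(c))))))))  →  s(m(s(a), 0, s(m(s(s(0)), 0, s(s(s(c)))))))   [R1 at ε]
4. s(m(s(a), 0, s(m(s(s(0)), 0, s(s(s(c)))))))  →  s(m(s(s(0)), 0, s(s(s(c)))))   [R6 at 1]
5. s(m(s(s(0)), 0, s(s(s(c)))))  →  s(s(s(c)))   [R6 at 1]

s(s(s(c)))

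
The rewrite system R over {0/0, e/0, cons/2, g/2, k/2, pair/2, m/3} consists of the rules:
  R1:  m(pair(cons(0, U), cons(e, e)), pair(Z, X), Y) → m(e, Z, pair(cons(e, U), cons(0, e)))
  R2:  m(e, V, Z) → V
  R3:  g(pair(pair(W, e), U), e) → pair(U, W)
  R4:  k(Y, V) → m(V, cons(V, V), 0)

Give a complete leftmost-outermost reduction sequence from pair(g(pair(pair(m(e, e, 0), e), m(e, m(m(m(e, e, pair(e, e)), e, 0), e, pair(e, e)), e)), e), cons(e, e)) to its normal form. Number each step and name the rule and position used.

pair(pair(e, e), cons(e, e))

1. pair(g(pair(pair(m(e, e, 0), e), m(e, m(m(m(e, e, pair(e, e)), e, 0), e, pair(e, e)), e)), e), cons(e, e))  →  pair(pair(m(e, m(m(m(e, e, pair(e, e)), e, 0), e, pair(e, e)), e), m(e, e, 0)), cons(e, e))   [R3 at 1]
2. pair(pair(m(e, m(m(m(e, e, pair(e, e)), e, 0), e, pair(e, e)), e), m(e, e, 0)), cons(e, e))  →  pair(pair(m(m(m(e, e, pair(e, e)), e, 0), e, pair(e, e)), m(e, e, 0)), cons(e, e))   [R2 at 1.1]
3. pair(pair(m(m(m(e, e, pair(e, e)), e, 0), e, pair(e, e)), m(e, e, 0)), cons(e, e))  →  pair(pair(m(m(e, e, 0), e, pair(e, e)), m(e, e, 0)), cons(e, e))   [R2 at 1.1.1.1]
4. pair(pair(m(m(e, e, 0), e, pair(e, e)), m(e, e, 0)), cons(e, e))  →  pair(pair(m(e, e, pair(e, e)), m(e, e, 0)), cons(e, e))   [R2 at 1.1.1]
5. pair(pair(m(e, e, pair(e, e)), m(e, e, 0)), cons(e, e))  →  pair(pair(e, m(e, e, 0)), cons(e, e))   [R2 at 1.1]
6. pair(pair(e, m(e, e, 0)), cons(e, e))  →  pair(pair(e, e), cons(e, e))   [R2 at 1.2]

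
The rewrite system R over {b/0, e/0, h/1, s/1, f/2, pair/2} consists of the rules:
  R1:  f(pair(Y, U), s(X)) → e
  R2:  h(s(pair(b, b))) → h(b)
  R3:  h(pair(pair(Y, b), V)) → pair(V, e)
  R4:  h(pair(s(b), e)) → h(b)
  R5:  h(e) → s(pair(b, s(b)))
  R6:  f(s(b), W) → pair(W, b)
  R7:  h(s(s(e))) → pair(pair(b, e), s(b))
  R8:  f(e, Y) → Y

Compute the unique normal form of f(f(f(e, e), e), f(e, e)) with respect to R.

e

1. f(f(f(e, e), e), f(e, e))  →  f(f(e, e), f(e, e))   [R8 at 1.1]
2. f(f(e, e), f(e, e))  →  f(e, f(e, e))   [R8 at 1]
3. f(e, f(e, e))  →  f(e, e)   [R8 at ε]
4. f(e, e)  →  e   [R8 at ε]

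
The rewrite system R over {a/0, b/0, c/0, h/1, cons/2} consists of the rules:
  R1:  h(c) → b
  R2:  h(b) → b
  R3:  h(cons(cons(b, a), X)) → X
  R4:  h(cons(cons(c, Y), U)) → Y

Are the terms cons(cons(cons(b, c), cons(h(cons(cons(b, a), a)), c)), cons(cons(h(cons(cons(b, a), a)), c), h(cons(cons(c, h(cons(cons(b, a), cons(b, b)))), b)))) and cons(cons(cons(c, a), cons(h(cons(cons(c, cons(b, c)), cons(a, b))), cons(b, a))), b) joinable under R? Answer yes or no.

no — NF(t₁) = cons(cons(cons(b, c), cons(a, c)), cons(cons(a, c), cons(b, b))), NF(t₂) = cons(cons(cons(c, a), cons(cons(b, c), cons(b, a))), b)

Reduce t₁ = cons(cons(cons(b, c), cons(h(cons(cons(b, a), a)), c)), cons(cons(h(cons(cons(b, a), a)), c), h(cons(cons(c, h(cons(cons(b, a), cons(b, b)))), b)))):
1. cons(cons(cons(b, c), cons(h(cons(cons(b, a), a)), c)), cons(cons(h(cons(cons(b, a), a)), c), h(cons(cons(c, h(cons(cons(b, a), cons(b, b)))), b))))  →  cons(cons(cons(b, c), cons(a, c)), cons(cons(h(cons(cons(b, a), a)), c), h(cons(cons(c, h(cons(cons(b, a), cons(b, b)))), b))))   [R3 at 1.2.1]
2. cons(cons(cons(b, c), cons(a, c)), cons(cons(h(cons(cons(b, a), a)), c), h(cons(cons(c, h(cons(cons(b, a), cons(b, b)))), b))))  →  cons(cons(cons(b, c), cons(a, c)), cons(cons(a, c), h(cons(cons(c, h(cons(cons(b, a), cons(b, b)))), b))))   [R3 at 2.1.1]
3. cons(cons(cons(b, c), cons(a, c)), cons(cons(a, c), h(cons(cons(c, h(cons(cons(b, a), cons(b, b)))), b))))  →  cons(cons(cons(b, c), cons(a, c)), cons(cons(a, c), h(cons(cons(b, a), cons(b, b)))))   [R4 at 2.2]
4. cons(cons(cons(b, c), cons(a, c)), cons(cons(a, c), h(cons(cons(b, a), cons(b, b)))))  →  cons(cons(cons(b, c), cons(a, c)), cons(cons(a, c), cons(b, b)))   [R3 at 2.2]

Reduce t₂ = cons(cons(cons(c, a), cons(h(cons(cons(c, cons(b, c)), cons(a, b))), cons(b, a))), b):
1. cons(cons(cons(c, a), cons(h(cons(cons(c, cons(b, c)), cons(a, b))), cons(b, a))), b)  →  cons(cons(cons(c, a), cons(cons(b, c), cons(b, a))), b)   [R4 at 1.2.1]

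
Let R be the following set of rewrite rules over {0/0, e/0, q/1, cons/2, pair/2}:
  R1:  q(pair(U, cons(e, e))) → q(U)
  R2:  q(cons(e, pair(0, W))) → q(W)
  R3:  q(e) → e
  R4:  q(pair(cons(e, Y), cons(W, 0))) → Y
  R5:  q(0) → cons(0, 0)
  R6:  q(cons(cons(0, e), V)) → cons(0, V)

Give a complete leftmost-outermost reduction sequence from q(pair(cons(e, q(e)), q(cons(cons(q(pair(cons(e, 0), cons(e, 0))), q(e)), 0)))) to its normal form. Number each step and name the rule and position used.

e

1. q(pair(cons(e, q(e)), q(cons(cons(q(pair(cons(e, 0), cons(e, 0))), q(e)), 0))))  →  q(pair(cons(e, e), q(cons(cons(q(pair(cons(e, 0), cons(e, 0))), q(e)), 0))))   [R3 at 1.1.2]
2. q(pair(cons(e, e), q(cons(cons(q(pair(cons(e, 0), cons(e, 0))), q(e)), 0))))  →  q(pair(cons(e, e), q(cons(cons(0, q(e)), 0))))   [R4 at 1.2.1.1.1]
3. q(pair(cons(e, e), q(cons(cons(0, q(e)), 0))))  →  q(pair(cons(e, e), q(cons(cons(0, e), 0))))   [R3 at 1.2.1.1.2]
4. q(pair(cons(e, e), q(cons(cons(0, e), 0))))  →  q(pair(cons(e, e), cons(0, 0)))   [R6 at 1.2]
5. q(pair(cons(e, e), cons(0, 0)))  →  e   [R4 at ε]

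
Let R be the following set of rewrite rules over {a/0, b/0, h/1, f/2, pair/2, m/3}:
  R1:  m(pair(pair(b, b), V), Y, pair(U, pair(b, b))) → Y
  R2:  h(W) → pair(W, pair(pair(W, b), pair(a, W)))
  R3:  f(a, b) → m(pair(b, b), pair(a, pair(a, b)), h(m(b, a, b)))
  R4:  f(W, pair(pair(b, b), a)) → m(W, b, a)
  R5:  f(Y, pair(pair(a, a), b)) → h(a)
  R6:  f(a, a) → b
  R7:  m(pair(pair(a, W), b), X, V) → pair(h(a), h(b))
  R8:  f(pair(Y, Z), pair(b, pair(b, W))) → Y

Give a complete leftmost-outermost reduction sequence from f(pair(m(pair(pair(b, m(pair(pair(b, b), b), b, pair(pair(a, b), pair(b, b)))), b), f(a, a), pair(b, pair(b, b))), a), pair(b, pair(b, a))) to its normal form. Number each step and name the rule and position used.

b

1. f(pair(m(pair(pair(b, m(pair(pair(b, b), b), b, pair(pair(a, b), pair(b, b)))), b), f(a, a), pair(b, pair(b, b))), a), pair(b, pair(b, a)))  →  m(pair(pair(b, m(pair(pair(b, b), b), b, pair(pair(a, b), pair(b, b)))), b), f(a, a), pair(b, pair(b, b)))   [R8 at ε]
2. m(pair(pair(b, m(pair(pair(b, b), b), b, pair(pair(a, b), pair(b, b)))), b), f(a, a), pair(b, pair(b, b)))  →  m(pair(pair(b, b), b), f(a, a), pair(b, pair(b, b)))   [R1 at 1.1.2]
3. m(pair(pair(b, b), b), f(a, a), pair(b, pair(b, b)))  →  f(a, a)   [R1 at ε]
4. f(a, a)  →  b   [R6 at ε]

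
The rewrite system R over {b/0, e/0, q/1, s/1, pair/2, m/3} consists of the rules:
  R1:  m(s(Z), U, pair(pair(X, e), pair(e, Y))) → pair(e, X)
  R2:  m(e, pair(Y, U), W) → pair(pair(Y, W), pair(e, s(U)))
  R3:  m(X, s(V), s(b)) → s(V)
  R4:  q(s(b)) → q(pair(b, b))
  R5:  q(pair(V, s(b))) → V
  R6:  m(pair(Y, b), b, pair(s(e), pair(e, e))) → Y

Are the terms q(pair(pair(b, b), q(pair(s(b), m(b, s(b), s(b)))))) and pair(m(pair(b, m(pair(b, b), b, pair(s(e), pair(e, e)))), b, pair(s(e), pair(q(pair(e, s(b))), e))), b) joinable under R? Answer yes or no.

Reduce t₁ = q(pair(pair(b, b), q(pair(s(b), m(b, s(b), s(b)))))):
1. q(pair(pair(b, b), q(pair(s(b), m(b, s(b), s(b))))))  →  q(pair(pair(b, b), q(pair(s(b), s(b)))))   [R3 at 1.2.1.2]
2. q(pair(pair(b, b), q(pair(s(b), s(b)))))  →  q(pair(pair(b, b), s(b)))   [R5 at 1.2]
3. q(pair(pair(b, b), s(b)))  →  pair(b, b)   [R5 at ε]

Reduce t₂ = pair(m(pair(b, m(pair(b, b), b, pair(s(e), pair(e, e)))), b, pair(s(e), pair(q(pair(e, s(b))), e))), b):
1. pair(m(pair(b, m(pair(b, b), b, pair(s(e), pair(e, e)))), b, pair(s(e), pair(q(pair(e, s(b))), e))), b)  →  pair(m(pair(b, b), b, pair(s(e), pair(q(pair(e, s(b))), e))), b)   [R6 at 1.1.2]
2. pair(m(pair(b, b), b, pair(s(e), pair(q(pair(e, s(b))), e))), b)  →  pair(m(pair(b, b), b, pair(s(e), pair(e, e))), b)   [R5 at 1.3.2.1]
3. pair(m(pair(b, b), b, pair(s(e), pair(e, e))), b)  →  pair(b, b)   [R6 at 1]

yes — NF(t₁) = pair(b, b), NF(t₂) = pair(b, b)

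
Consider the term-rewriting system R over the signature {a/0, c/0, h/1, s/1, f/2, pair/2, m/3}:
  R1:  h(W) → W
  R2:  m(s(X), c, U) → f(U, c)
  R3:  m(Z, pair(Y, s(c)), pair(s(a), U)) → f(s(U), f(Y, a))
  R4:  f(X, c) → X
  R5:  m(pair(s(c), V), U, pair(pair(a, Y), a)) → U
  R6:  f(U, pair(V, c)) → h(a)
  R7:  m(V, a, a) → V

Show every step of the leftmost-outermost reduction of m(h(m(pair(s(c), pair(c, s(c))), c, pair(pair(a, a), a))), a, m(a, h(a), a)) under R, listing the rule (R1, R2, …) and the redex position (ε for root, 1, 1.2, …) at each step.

c

1. m(h(m(pair(s(c), pair(c, s(c))), c, pair(pair(a, a), a))), a, m(a, h(a), a))  →  m(m(pair(s(c), pair(c, s(c))), c, pair(pair(a, a), a)), a, m(a, h(a), a))   [R1 at 1]
2. m(m(pair(s(c), pair(c, s(c))), c, pair(pair(a, a), a)), a, m(a, h(a), a))  →  m(c, a, m(a, h(a), a))   [R5 at 1]
3. m(c, a, m(a, h(a), a))  →  m(c, a, m(a, a, a))   [R1 at 3.2]
4. m(c, a, m(a, a, a))  →  m(c, a, a)   [R7 at 3]
5. m(c, a, a)  →  c   [R7 at ε]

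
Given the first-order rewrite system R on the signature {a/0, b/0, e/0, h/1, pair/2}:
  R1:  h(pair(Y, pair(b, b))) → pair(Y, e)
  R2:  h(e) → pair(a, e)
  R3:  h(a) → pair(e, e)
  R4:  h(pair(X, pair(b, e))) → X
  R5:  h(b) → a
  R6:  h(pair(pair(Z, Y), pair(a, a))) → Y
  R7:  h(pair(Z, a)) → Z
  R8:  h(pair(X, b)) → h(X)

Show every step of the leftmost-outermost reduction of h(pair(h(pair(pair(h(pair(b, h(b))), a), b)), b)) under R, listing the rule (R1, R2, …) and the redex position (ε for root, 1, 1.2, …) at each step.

1. h(pair(h(pair(pair(h(pair(b, h(b))), a), b)), b))  →  h(h(pair(pair(h(pair(b, h(b))), a), b)))   [R8 at ε]
2. h(h(pair(pair(h(pair(b, h(b))), a), b)))  →  h(h(pair(h(pair(b, h(b))), a)))   [R8 at 1]
3. h(h(pair(h(pair(b, h(b))), a)))  →  h(h(pair(b, h(b))))   [R7 at 1]
4. h(h(pair(b, h(b))))  →  h(h(pair(b, a)))   [R5 at 1.1.2]
5. h(h(pair(b, a)))  →  h(b)   [R7 at 1]
6. h(b)  →  a   [R5 at ε]

a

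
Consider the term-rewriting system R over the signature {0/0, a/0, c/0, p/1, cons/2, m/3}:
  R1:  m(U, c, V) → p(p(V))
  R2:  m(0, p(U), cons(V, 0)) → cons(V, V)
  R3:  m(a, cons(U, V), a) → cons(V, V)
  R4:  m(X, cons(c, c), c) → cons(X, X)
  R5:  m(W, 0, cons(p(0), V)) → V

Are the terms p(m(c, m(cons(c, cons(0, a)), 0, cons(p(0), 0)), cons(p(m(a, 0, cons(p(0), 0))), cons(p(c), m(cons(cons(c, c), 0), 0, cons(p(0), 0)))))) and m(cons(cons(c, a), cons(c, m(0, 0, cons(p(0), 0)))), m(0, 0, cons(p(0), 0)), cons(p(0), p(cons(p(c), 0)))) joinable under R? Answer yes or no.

yes — NF(t₁) = p(cons(p(c), 0)), NF(t₂) = p(cons(p(c), 0))

Reduce t₁ = p(m(c, m(cons(c, cons(0, a)), 0, cons(p(0), 0)), cons(p(m(a, 0, cons(p(0), 0))), cons(p(c), m(cons(cons(c, c), 0), 0, cons(p(0), 0)))))):
1. p(m(c, m(cons(c, cons(0, a)), 0, cons(p(0), 0)), cons(p(m(a, 0, cons(p(0), 0))), cons(p(c), m(cons(cons(c, c), 0), 0, cons(p(0), 0))))))  →  p(m(c, 0, cons(p(m(a, 0, cons(p(0), 0))), cons(p(c), m(cons(cons(c, c), 0), 0, cons(p(0), 0))))))   [R5 at 1.2]
2. p(m(c, 0, cons(p(m(a, 0, cons(p(0), 0))), cons(p(c), m(cons(cons(c, c), 0), 0, cons(p(0), 0))))))  →  p(m(c, 0, cons(p(0), cons(p(c), m(cons(cons(c, c), 0), 0, cons(p(0), 0))))))   [R5 at 1.3.1.1]
3. p(m(c, 0, cons(p(0), cons(p(c), m(cons(cons(c, c), 0), 0, cons(p(0), 0))))))  →  p(cons(p(c), m(cons(cons(c, c), 0), 0, cons(p(0), 0))))   [R5 at 1]
4. p(cons(p(c), m(cons(cons(c, c), 0), 0, cons(p(0), 0))))  →  p(cons(p(c), 0))   [R5 at 1.2]

Reduce t₂ = m(cons(cons(c, a), cons(c, m(0, 0, cons(p(0), 0)))), m(0, 0, cons(p(0), 0)), cons(p(0), p(cons(p(c), 0)))):
1. m(cons(cons(c, a), cons(c, m(0, 0, cons(p(0), 0)))), m(0, 0, cons(p(0), 0)), cons(p(0), p(cons(p(c), 0))))  →  m(cons(cons(c, a), cons(c, 0)), m(0, 0, cons(p(0), 0)), cons(p(0), p(cons(p(c), 0))))   [R5 at 1.2.2]
2. m(cons(cons(c, a), cons(c, 0)), m(0, 0, cons(p(0), 0)), cons(p(0), p(cons(p(c), 0))))  →  m(cons(cons(c, a), cons(c, 0)), 0, cons(p(0), p(cons(p(c), 0))))   [R5 at 2]
3. m(cons(cons(c, a), cons(c, 0)), 0, cons(p(0), p(cons(p(c), 0))))  →  p(cons(p(c), 0))   [R5 at ε]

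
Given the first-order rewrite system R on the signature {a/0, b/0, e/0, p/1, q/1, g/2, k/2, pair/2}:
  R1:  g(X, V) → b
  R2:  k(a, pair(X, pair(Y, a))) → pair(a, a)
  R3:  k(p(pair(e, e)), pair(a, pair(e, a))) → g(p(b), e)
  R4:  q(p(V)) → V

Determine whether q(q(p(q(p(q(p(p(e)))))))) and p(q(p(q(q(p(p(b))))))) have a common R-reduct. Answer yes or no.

no — NF(t₁) = e, NF(t₂) = p(b)

Reduce t₁ = q(q(p(q(p(q(p(p(e)))))))):
1. q(q(p(q(p(q(p(p(e))))))))  →  q(q(p(q(p(p(e))))))   [R4 at 1]
2. q(q(p(q(p(p(e))))))  →  q(q(p(p(e))))   [R4 at 1]
3. q(q(p(p(e))))  →  q(p(e))   [R4 at 1]
4. q(p(e))  →  e   [R4 at ε]

Reduce t₂ = p(q(p(q(q(p(p(b))))))):
1. p(q(p(q(q(p(p(b)))))))  →  p(q(q(p(p(b)))))   [R4 at 1]
2. p(q(q(p(p(b)))))  →  p(q(p(b)))   [R4 at 1.1]
3. p(q(p(b)))  →  p(b)   [R4 at 1]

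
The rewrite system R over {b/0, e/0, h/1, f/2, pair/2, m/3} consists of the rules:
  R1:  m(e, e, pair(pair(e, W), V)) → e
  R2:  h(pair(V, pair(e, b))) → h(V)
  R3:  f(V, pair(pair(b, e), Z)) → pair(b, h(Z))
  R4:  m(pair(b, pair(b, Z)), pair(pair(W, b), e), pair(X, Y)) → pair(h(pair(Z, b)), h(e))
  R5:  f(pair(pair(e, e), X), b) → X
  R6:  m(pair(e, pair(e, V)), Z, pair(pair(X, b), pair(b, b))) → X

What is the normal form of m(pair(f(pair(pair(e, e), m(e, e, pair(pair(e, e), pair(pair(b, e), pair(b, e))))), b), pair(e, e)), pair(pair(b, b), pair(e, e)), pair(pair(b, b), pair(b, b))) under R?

b

1. m(pair(f(pair(pair(e, e), m(e, e, pair(pair(e, e), pair(pair(b, e), pair(b, e))))), b), pair(e, e)), pair(pair(b, b), pair(e, e)), pair(pair(b, b), pair(b, b)))  →  m(pair(m(e, e, pair(pair(e, e), pair(pair(b, e), pair(b, e)))), pair(e, e)), pair(pair(b, b), pair(e, e)), pair(pair(b, b), pair(b, b)))   [R5 at 1.1]
2. m(pair(m(e, e, pair(pair(e, e), pair(pair(b, e), pair(b, e)))), pair(e, e)), pair(pair(b, b), pair(e, e)), pair(pair(b, b), pair(b, b)))  →  m(pair(e, pair(e, e)), pair(pair(b, b), pair(e, e)), pair(pair(b, b), pair(b, b)))   [R1 at 1.1]
3. m(pair(e, pair(e, e)), pair(pair(b, b), pair(e, e)), pair(pair(b, b), pair(b, b)))  →  b   [R6 at ε]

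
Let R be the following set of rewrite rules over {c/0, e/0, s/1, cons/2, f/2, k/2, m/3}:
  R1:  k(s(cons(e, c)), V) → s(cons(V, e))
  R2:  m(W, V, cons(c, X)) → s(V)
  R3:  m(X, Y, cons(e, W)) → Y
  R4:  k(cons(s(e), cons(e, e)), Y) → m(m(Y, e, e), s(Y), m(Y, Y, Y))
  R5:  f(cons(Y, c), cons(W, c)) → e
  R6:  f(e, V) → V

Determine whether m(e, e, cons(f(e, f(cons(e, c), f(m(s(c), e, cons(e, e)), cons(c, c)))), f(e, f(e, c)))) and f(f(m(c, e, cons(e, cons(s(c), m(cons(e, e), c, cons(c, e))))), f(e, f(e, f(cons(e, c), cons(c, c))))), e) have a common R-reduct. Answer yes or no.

Reduce t₁ = m(e, e, cons(f(e, f(cons(e, c), f(m(s(c), e, cons(e, e)), cons(c, c)))), f(e, f(e, c)))):
1. m(e, e, cons(f(e, f(cons(e, c), f(m(s(c), e, cons(e, e)), cons(c, c)))), f(e, f(e, c))))  →  m(e, e, cons(f(cons(e, c), f(m(s(c), e, cons(e, e)), cons(c, c))), f(e, f(e, c))))   [R6 at 3.1]
2. m(e, e, cons(f(cons(e, c), f(m(s(c), e, cons(e, e)), cons(c, c))), f(e, f(e, c))))  →  m(e, e, cons(f(cons(e, c), f(e, cons(c, c))), f(e, f(e, c))))   [R3 at 3.1.2.1]
3. m(e, e, cons(f(cons(e, c), f(e, cons(c, c))), f(e, f(e, c))))  →  m(e, e, cons(f(cons(e, c), cons(c, c)), f(e, f(e, c))))   [R6 at 3.1.2]
4. m(e, e, cons(f(cons(e, c), cons(c, c)), f(e, f(e, c))))  →  m(e, e, cons(e, f(e, f(e, c))))   [R5 at 3.1]
5. m(e, e, cons(e, f(e, f(e, c))))  →  e   [R3 at ε]

Reduce t₂ = f(f(m(c, e, cons(e, cons(s(c), m(cons(e, e), c, cons(c, e))))), f(e, f(e, f(cons(e, c), cons(c, c))))), e):
1. f(f(m(c, e, cons(e, cons(s(c), m(cons(e, e), c, cons(c, e))))), f(e, f(e, f(cons(e, c), cons(c, c))))), e)  →  f(f(e, f(e, f(e, f(cons(e, c), cons(c, c))))), e)   [R3 at 1.1]
2. f(f(e, f(e, f(e, f(cons(e, c), cons(c, c))))), e)  →  f(f(e, f(e, f(cons(e, c), cons(c, c)))), e)   [R6 at 1]
3. f(f(e, f(e, f(cons(e, c), cons(c, c)))), e)  →  f(f(e, f(cons(e, c), cons(c, c))), e)   [R6 at 1]
4. f(f(e, f(cons(e, c), cons(c, c))), e)  →  f(f(cons(e, c), cons(c, c)), e)   [R6 at 1]
5. f(f(cons(e, c), cons(c, c)), e)  →  f(e, e)   [R5 at 1]
6. f(e, e)  →  e   [R6 at ε]

yes — NF(t₁) = e, NF(t₂) = e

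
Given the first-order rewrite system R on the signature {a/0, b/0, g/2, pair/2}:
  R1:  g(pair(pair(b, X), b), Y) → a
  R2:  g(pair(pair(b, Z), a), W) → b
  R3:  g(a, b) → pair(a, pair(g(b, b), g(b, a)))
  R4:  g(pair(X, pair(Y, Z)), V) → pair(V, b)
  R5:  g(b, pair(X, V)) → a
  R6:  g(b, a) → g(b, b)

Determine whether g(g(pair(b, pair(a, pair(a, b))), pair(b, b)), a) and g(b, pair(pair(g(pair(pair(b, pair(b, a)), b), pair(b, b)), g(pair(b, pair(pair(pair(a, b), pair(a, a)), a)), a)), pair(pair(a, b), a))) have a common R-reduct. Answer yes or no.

Reduce t₁ = g(g(pair(b, pair(a, pair(a, b))), pair(b, b)), a):
1. g(g(pair(b, pair(a, pair(a, b))), pair(b, b)), a)  →  g(pair(pair(b, b), b), a)   [R4 at 1]
2. g(pair(pair(b, b), b), a)  →  a   [R1 at ε]

Reduce t₂ = g(b, pair(pair(g(pair(pair(b, pair(b, a)), b), pair(b, b)), g(pair(b, pair(pair(pair(a, b), pair(a, a)), a)), a)), pair(pair(a, b), a))):
1. g(b, pair(pair(g(pair(pair(b, pair(b, a)), b), pair(b, b)), g(pair(b, pair(pair(pair(a, b), pair(a, a)), a)), a)), pair(pair(a, b), a)))  →  a   [R5 at ε]

yes — NF(t₁) = a, NF(t₂) = a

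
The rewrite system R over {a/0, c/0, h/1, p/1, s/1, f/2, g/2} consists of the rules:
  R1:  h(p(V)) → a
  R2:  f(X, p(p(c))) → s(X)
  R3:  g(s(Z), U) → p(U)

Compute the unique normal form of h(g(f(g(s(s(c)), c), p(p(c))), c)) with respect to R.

a

1. h(g(f(g(s(s(c)), c), p(p(c))), c))  →  h(g(s(g(s(s(c)), c)), c))   [R2 at 1.1]
2. h(g(s(g(s(s(c)), c)), c))  →  h(p(c))   [R3 at 1]
3. h(p(c))  →  a   [R1 at ε]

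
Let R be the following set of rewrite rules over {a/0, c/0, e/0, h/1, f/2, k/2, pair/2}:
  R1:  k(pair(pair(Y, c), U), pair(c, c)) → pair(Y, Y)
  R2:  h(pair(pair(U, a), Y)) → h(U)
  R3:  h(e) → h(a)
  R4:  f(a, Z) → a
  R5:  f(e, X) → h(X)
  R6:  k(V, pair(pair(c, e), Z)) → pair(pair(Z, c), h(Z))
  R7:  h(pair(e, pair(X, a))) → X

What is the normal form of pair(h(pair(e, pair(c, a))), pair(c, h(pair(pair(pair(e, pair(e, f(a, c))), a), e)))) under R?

1. pair(h(pair(e, pair(c, a))), pair(c, h(pair(pair(pair(e, pair(e, f(a, c))), a), e))))  →  pair(c, pair(c, h(pair(pair(pair(e, pair(e, f(a, c))), a), e))))   [R7 at 1]
2. pair(c, pair(c, h(pair(pair(pair(e, pair(e, f(a, c))), a), e))))  →  pair(c, pair(c, h(pair(e, pair(e, f(a, c))))))   [R2 at 2.2]
3. pair(c, pair(c, h(pair(e, pair(e, f(a, c))))))  →  pair(c, pair(c, h(pair(e, pair(e, a)))))   [R4 at 2.2.1.2.2]
4. pair(c, pair(c, h(pair(e, pair(e, a)))))  →  pair(c, pair(c, e))   [R7 at 2.2]

pair(c, pair(c, e))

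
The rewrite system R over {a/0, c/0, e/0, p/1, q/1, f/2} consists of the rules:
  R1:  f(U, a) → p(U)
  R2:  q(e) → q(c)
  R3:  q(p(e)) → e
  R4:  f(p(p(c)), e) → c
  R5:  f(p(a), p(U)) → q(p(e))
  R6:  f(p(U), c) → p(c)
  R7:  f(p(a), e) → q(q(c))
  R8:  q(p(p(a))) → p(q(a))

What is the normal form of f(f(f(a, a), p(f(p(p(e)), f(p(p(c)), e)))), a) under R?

1. f(f(f(a, a), p(f(p(p(e)), f(p(p(c)), e)))), a)  →  p(f(f(a, a), p(f(p(p(e)), f(p(p(c)), e)))))   [R1 at ε]
2. p(f(f(a, a), p(f(p(p(e)), f(p(p(c)), e)))))  →  p(f(p(a), p(f(p(p(e)), f(p(p(c)), e)))))   [R1 at 1.1]
3. p(f(p(a), p(f(p(p(e)), f(p(p(c)), e)))))  →  p(q(p(e)))   [R5 at 1]
4. p(q(p(e)))  →  p(e)   [R3 at 1]

p(e)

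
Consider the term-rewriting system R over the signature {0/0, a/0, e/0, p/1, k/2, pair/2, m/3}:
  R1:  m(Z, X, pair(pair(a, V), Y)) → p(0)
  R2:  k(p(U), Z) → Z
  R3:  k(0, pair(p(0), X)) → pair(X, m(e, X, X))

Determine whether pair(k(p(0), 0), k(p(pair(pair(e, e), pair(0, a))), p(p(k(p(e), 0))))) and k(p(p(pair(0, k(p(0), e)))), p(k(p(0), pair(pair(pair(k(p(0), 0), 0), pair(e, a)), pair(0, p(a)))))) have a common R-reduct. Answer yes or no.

no — NF(t₁) = pair(0, p(p(0))), NF(t₂) = p(pair(pair(pair(0, 0), pair(e, a)), pair(0, p(a))))

Reduce t₁ = pair(k(p(0), 0), k(p(pair(pair(e, e), pair(0, a))), p(p(k(p(e), 0))))):
1. pair(k(p(0), 0), k(p(pair(pair(e, e), pair(0, a))), p(p(k(p(e), 0)))))  →  pair(0, k(p(pair(pair(e, e), pair(0, a))), p(p(k(p(e), 0)))))   [R2 at 1]
2. pair(0, k(p(pair(pair(e, e), pair(0, a))), p(p(k(p(e), 0)))))  →  pair(0, p(p(k(p(e), 0))))   [R2 at 2]
3. pair(0, p(p(k(p(e), 0))))  →  pair(0, p(p(0)))   [R2 at 2.1.1]

Reduce t₂ = k(p(p(pair(0, k(p(0), e)))), p(k(p(0), pair(pair(pair(k(p(0), 0), 0), pair(e, a)), pair(0, p(a)))))):
1. k(p(p(pair(0, k(p(0), e)))), p(k(p(0), pair(pair(pair(k(p(0), 0), 0), pair(e, a)), pair(0, p(a))))))  →  p(k(p(0), pair(pair(pair(k(p(0), 0), 0), pair(e, a)), pair(0, p(a)))))   [R2 at ε]
2. p(k(p(0), pair(pair(pair(k(p(0), 0), 0), pair(e, a)), pair(0, p(a)))))  →  p(pair(pair(pair(k(p(0), 0), 0), pair(e, a)), pair(0, p(a))))   [R2 at 1]
3. p(pair(pair(pair(k(p(0), 0), 0), pair(e, a)), pair(0, p(a))))  →  p(pair(pair(pair(0, 0), pair(e, a)), pair(0, p(a))))   [R2 at 1.1.1.1]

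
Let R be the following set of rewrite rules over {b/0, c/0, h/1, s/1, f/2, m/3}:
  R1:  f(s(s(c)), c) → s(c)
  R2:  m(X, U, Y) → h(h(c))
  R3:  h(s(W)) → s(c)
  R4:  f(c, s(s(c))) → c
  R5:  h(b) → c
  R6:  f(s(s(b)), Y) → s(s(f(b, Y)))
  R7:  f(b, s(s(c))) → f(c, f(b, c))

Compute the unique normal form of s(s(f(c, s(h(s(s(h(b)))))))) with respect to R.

1. s(s(f(c, s(h(s(s(h(b))))))))  →  s(s(f(c, s(s(c)))))   [R3 at 1.1.2.1]
2. s(s(f(c, s(s(c)))))  →  s(s(c))   [R4 at 1.1]

s(s(c))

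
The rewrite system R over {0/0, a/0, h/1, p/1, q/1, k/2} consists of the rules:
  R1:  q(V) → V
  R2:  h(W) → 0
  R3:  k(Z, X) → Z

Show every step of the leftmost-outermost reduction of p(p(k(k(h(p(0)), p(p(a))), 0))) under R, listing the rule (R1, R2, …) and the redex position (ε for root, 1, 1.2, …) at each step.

1. p(p(k(k(h(p(0)), p(p(a))), 0)))  →  p(p(k(h(p(0)), p(p(a)))))   [R3 at 1.1]
2. p(p(k(h(p(0)), p(p(a)))))  →  p(p(h(p(0))))   [R3 at 1.1]
3. p(p(h(p(0))))  →  p(p(0))   [R2 at 1.1]

p(p(0))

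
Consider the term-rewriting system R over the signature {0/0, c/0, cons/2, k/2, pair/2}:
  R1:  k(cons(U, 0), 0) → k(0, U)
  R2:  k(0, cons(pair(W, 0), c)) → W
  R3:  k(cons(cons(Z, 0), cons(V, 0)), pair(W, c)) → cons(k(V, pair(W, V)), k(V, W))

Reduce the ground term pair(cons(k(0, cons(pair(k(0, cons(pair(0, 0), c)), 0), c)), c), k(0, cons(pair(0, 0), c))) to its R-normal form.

pair(cons(0, c), 0)

1. pair(cons(k(0, cons(pair(k(0, cons(pair(0, 0), c)), 0), c)), c), k(0, cons(pair(0, 0), c)))  →  pair(cons(k(0, cons(pair(0, 0), c)), c), k(0, cons(pair(0, 0), c)))   [R2 at 1.1]
2. pair(cons(k(0, cons(pair(0, 0), c)), c), k(0, cons(pair(0, 0), c)))  →  pair(cons(0, c), k(0, cons(pair(0, 0), c)))   [R2 at 1.1]
3. pair(cons(0, c), k(0, cons(pair(0, 0), c)))  →  pair(cons(0, c), 0)   [R2 at 2]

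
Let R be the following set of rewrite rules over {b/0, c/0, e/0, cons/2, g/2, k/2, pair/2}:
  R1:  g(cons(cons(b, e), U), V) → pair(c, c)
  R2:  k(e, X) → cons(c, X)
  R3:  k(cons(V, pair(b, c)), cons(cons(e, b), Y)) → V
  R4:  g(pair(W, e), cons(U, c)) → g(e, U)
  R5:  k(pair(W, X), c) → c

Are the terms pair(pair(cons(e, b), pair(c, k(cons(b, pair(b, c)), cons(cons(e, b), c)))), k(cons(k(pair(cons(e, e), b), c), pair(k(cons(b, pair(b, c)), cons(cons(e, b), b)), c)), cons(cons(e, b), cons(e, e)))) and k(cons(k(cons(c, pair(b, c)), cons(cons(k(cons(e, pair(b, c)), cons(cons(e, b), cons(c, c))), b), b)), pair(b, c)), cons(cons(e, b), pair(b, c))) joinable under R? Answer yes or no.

Reduce t₁ = pair(pair(cons(e, b), pair(c, k(cons(b, pair(b, c)), cons(cons(e, b), c)))), k(cons(k(pair(cons(e, e), b), c), pair(k(cons(b, pair(b, c)), cons(cons(e, b), b)), c)), cons(cons(e, b), cons(e, e)))):
1. pair(pair(cons(e, b), pair(c, k(cons(b, pair(b, c)), cons(cons(e, b), c)))), k(cons(k(pair(cons(e, e), b), c), pair(k(cons(b, pair(b, c)), cons(cons(e, b), b)), c)), cons(cons(e, b), cons(e, e))))  →  pair(pair(cons(e, b), pair(c, b)), k(cons(k(pair(cons(e, e), b), c), pair(k(cons(b, pair(b, c)), cons(cons(e, b), b)), c)), cons(cons(e, b), cons(e, e))))   [R3 at 1.2.2]
2. pair(pair(cons(e, b), pair(c, b)), k(cons(k(pair(cons(e, e), b), c), pair(k(cons(b, pair(b, c)), cons(cons(e, b), b)), c)), cons(cons(e, b), cons(e, e))))  →  pair(pair(cons(e, b), pair(c, b)), k(cons(c, pair(k(cons(b, pair(b, c)), cons(cons(e, b), b)), c)), cons(cons(e, b), cons(e, e))))   [R5 at 2.1.1]
3. pair(pair(cons(e, b), pair(c, b)), k(cons(c, pair(k(cons(b, pair(b, c)), cons(cons(e, b), b)), c)), cons(cons(e, b), cons(e, e))))  →  pair(pair(cons(e, b), pair(c, b)), k(cons(c, pair(b, c)), cons(cons(e, b), cons(e, e))))   [R3 at 2.1.2.1]
4. pair(pair(cons(e, b), pair(c, b)), k(cons(c, pair(b, c)), cons(cons(e, b), cons(e, e))))  →  pair(pair(cons(e, b), pair(c, b)), c)   [R3 at 2]

Reduce t₂ = k(cons(k(cons(c, pair(b, c)), cons(cons(k(cons(e, pair(b, c)), cons(cons(e, b), cons(c, c))), b), b)), pair(b, c)), cons(cons(e, b), pair(b, c))):
1. k(cons(k(cons(c, pair(b, c)), cons(cons(k(cons(e, pair(b, c)), cons(cons(e, b), cons(c, c))), b), b)), pair(b, c)), cons(cons(e, b), pair(b, c)))  →  k(cons(c, pair(b, c)), cons(cons(k(cons(e, pair(b, c)), cons(cons(e, b), cons(c, c))), b), b))   [R3 at ε]
2. k(cons(c, pair(b, c)), cons(cons(k(cons(e, pair(b, c)), cons(cons(e, b), cons(c, c))), b), b))  →  k(cons(c, pair(b, c)), cons(cons(e, b), b))   [R3 at 2.1.1]
3. k(cons(c, pair(b, c)), cons(cons(e, b), b))  →  c   [R3 at ε]

no — NF(t₁) = pair(pair(cons(e, b), pair(c, b)), c), NF(t₂) = c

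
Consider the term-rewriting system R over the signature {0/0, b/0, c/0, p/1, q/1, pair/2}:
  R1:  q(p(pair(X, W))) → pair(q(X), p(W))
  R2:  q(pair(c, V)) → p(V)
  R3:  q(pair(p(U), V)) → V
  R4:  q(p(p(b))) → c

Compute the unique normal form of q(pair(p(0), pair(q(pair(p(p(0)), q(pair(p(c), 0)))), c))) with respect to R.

pair(0, c)

1. q(pair(p(0), pair(q(pair(p(p(0)), q(pair(p(c), 0)))), c)))  →  pair(q(pair(p(p(0)), q(pair(p(c), 0)))), c)   [R3 at ε]
2. pair(q(pair(p(p(0)), q(pair(p(c), 0)))), c)  →  pair(q(pair(p(c), 0)), c)   [R3 at 1]
3. pair(q(pair(p(c), 0)), c)  →  pair(0, c)   [R3 at 1]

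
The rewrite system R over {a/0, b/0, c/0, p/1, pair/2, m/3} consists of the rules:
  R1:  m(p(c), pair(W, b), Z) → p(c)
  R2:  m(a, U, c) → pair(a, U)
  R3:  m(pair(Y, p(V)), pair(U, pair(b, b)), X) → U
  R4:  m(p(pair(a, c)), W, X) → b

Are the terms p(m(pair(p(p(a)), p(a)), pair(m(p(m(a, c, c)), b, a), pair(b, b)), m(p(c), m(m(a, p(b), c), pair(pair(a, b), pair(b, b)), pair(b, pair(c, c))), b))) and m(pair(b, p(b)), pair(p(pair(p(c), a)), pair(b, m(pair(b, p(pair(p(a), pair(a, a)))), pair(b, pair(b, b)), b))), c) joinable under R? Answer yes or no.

Reduce t₁ = p(m(pair(p(p(a)), p(a)), pair(m(p(m(a, c, c)), b, a), pair(b, b)), m(p(c), m(m(a, p(b), c), pair(pair(a, b), pair(b, b)), pair(b, pair(c, c))), b))):
1. p(m(pair(p(p(a)), p(a)), pair(m(p(m(a, c, c)), b, a), pair(b, b)), m(p(c), m(m(a, p(b), c), pair(pair(a, b), pair(b, b)), pair(b, pair(c, c))), b)))  →  p(m(p(m(a, c, c)), b, a))   [R3 at 1]
2. p(m(p(m(a, c, c)), b, a))  →  p(m(p(pair(a, c)), b, a))   [R2 at 1.1.1]
3. p(m(p(pair(a, c)), b, a))  →  p(b)   [R4 at 1]

Reduce t₂ = m(pair(b, p(b)), pair(p(pair(p(c), a)), pair(b, m(pair(b, p(pair(p(a), pair(a, a)))), pair(b, pair(b, b)), b))), c):
1. m(pair(b, p(b)), pair(p(pair(p(c), a)), pair(b, m(pair(b, p(pair(p(a), pair(a, a)))), pair(b, pair(b, b)), b))), c)  →  m(pair(b, p(b)), pair(p(pair(p(c), a)), pair(b, b)), c)   [R3 at 2.2.2]
2. m(pair(b, p(b)), pair(p(pair(p(c), a)), pair(b, b)), c)  →  p(pair(p(c), a))   [R3 at ε]

no — NF(t₁) = p(b), NF(t₂) = p(pair(p(c), a))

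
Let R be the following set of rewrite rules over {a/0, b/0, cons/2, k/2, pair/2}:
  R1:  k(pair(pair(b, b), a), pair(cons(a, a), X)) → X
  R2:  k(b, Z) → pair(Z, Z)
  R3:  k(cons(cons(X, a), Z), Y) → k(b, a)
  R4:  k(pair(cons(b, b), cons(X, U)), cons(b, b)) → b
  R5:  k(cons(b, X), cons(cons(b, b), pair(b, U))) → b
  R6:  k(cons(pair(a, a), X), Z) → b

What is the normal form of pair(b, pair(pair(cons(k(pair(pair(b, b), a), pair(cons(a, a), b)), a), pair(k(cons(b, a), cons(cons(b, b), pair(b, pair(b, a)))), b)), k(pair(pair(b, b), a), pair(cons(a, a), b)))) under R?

1. pair(b, pair(pair(cons(k(pair(pair(b, b), a), pair(cons(a, a), b)), a), pair(k(cons(b, a), cons(cons(b, b), pair(b, pair(b, a)))), b)), k(pair(pair(b, b), a), pair(cons(a, a), b))))  →  pair(b, pair(pair(cons(b, a), pair(k(cons(b, a), cons(cons(b, b), pair(b, pair(b, a)))), b)), k(pair(pair(b, b), a), pair(cons(a, a), b))))   [R1 at 2.1.1.1]
2. pair(b, pair(pair(cons(b, a), pair(k(cons(b, a), cons(cons(b, b), pair(b, pair(b, a)))), b)), k(pair(pair(b, b), a), pair(cons(a, a), b))))  →  pair(b, pair(pair(cons(b, a), pair(b, b)), k(pair(pair(b, b), a), pair(cons(a, a), b))))   [R5 at 2.1.2.1]
3. pair(b, pair(pair(cons(b, a), pair(b, b)), k(pair(pair(b, b), a), pair(cons(a, a), b))))  →  pair(b, pair(pair(cons(b, a), pair(b, b)), b))   [R1 at 2.2]

pair(b, pair(pair(cons(b, a), pair(b, b)), b))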